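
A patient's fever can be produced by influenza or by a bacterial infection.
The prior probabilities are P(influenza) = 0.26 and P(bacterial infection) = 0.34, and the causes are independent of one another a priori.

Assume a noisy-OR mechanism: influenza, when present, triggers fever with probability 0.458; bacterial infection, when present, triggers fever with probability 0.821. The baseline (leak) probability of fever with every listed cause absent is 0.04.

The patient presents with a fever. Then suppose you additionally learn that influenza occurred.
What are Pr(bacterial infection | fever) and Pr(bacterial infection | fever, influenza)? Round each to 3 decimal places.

Under noisy-OR, P(fever | causes) = 1 − (1−0.04)·∏(1−qᵢ) over the active causes.
By total probability over the 4 (influenza, bacterial infection) configurations:
  P(fever) = 0.04·0.74·0.66 + 0.82816·0.74·0.34 + 0.47968·0.26·0.66 + 0.906863·0.26·0.34
        = 0.019536 + 0.208365 + 0.082313 + 0.080167 = 0.390381
Keeping only the bacterial infection-present terms gives 0.288532, so
  P(bacterial infection | fever) = 0.288532 / 0.390381 ≈ 0.739

Now also conditioning on influenza=true:
Weight on bacterial infection=true, given the evidence: 0.906863×0.34 = 0.308333
Denominator P(fever | influenza): 0.47968×0.66 + 0.906863×0.34 = 0.624922
Posterior = 0.308333 / 0.624922 ≈ 0.493

Pr(bacterial infection | fever) ≈ 0.739; Pr(bacterial infection | fever, influenza) ≈ 0.493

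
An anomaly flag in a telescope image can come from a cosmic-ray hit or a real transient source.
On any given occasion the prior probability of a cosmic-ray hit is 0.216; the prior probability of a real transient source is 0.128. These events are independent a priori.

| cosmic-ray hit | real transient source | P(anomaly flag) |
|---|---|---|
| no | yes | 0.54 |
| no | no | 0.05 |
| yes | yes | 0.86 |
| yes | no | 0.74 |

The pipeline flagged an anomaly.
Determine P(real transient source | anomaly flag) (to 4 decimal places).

For the numerator, keep only real transient source=true terms: 0.054190 + 0.023777 = 0.077967
Normalizer over all consistent configurations: 0.05·0.784·0.872 + 0.54·0.784·0.128 + 0.74·0.216·0.872 + 0.86·0.216·0.128 = 0.251529
P(real transient source | anomaly flag) = 0.077967/0.251529 ≈ 0.3100

P(real transient source | anomaly flag) ≈ 0.3100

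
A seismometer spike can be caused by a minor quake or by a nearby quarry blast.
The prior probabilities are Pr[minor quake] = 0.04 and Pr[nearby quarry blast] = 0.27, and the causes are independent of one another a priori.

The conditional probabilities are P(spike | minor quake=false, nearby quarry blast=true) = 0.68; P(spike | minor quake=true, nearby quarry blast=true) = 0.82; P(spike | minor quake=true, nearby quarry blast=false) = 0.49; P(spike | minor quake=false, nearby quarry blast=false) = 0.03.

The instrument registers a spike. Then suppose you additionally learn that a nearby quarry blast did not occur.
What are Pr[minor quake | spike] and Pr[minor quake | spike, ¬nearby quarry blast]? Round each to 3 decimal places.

Sum P(spike|·) weighted by the priors over the 4 (minor quake, nearby quarry blast) configurations:
  P(spike) = 0.03·0.96·0.73 + 0.68·0.96·0.27 + 0.49·0.04·0.73 + 0.82·0.04·0.27
        = 0.021024 + 0.176256 + 0.014308 + 0.008856 = 0.220444
Keeping only the minor quake-present terms gives 0.023164, so
  P(minor quake | spike) = 0.023164 / 0.220444 ≈ 0.105

Now also conditioning on nearby quarry blast≠true:
Numerator (weight on configurations with minor quake): 0.49*0.04 = 0.019600
Normalizer over all consistent configurations: 0.03*0.96 + 0.49*0.04 = 0.048400
P(minor quake | spike, ¬nearby quarry blast) = 0.019600/0.048400 ≈ 0.405

Pr[minor quake | spike] ≈ 0.105; Pr[minor quake | spike, ¬nearby quarry blast] ≈ 0.405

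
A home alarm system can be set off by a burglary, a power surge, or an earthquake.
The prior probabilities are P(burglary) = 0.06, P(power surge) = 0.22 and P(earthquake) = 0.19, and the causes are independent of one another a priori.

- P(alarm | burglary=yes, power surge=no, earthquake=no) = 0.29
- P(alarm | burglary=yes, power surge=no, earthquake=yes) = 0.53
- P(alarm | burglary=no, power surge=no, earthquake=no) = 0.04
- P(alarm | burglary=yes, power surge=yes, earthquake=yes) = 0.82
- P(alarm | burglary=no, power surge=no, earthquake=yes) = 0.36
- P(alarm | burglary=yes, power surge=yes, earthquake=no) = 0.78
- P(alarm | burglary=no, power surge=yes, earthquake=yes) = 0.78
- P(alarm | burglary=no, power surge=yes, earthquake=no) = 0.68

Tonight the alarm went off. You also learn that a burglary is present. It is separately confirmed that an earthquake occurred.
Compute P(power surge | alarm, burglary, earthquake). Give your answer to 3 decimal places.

P(power surge | alarm, burglary, earthquake) ≈ 0.304

By total probability over both values of power surge:
  P(alarm | burglary, earthquake) = 0.53·0.78 + 0.82·0.22
        = 0.413400 + 0.180400 = 0.593800
Configurations with power surge contribute 0.180400, so
  P(power surge | alarm, burglary, earthquake) = 0.180400 / 0.593800 ≈ 0.304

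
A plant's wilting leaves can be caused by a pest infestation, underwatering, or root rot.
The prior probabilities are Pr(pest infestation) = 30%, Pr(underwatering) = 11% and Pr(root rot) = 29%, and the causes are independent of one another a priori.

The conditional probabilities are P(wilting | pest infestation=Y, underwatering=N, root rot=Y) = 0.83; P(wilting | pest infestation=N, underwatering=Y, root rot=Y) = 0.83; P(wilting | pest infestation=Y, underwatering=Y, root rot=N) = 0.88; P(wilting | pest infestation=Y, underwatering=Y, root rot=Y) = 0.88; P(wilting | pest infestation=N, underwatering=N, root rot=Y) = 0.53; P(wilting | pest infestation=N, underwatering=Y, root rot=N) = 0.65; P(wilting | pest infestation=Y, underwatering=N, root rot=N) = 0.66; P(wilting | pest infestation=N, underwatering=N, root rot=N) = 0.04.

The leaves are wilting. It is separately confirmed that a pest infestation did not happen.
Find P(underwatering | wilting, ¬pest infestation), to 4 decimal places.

By total probability over the 4 (underwatering, root rot) configurations:
  P(wilting | ¬pest infestation) = 0.04·0.89·0.71 + 0.53·0.89·0.29 + 0.65·0.11·0.71 + 0.83·0.11·0.29
        = 0.025276 + 0.136793 + 0.050765 + 0.026477 = 0.239311
Keeping only the underwatering-present terms gives 0.077242, so
  P(underwatering | wilting, ¬pest infestation) = 0.077242 / 0.239311 ≈ 0.3228

P(underwatering | wilting, ¬pest infestation) ≈ 0.3228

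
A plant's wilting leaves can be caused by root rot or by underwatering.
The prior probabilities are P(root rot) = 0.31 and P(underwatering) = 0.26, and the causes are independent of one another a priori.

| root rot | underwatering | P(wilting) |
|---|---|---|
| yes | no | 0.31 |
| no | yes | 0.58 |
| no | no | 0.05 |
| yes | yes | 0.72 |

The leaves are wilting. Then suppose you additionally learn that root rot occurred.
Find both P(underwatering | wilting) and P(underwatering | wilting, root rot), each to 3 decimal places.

P(underwatering | wilting) ≈ 0.626; P(underwatering | wilting, root rot) ≈ 0.449

Sum P(wilting|·) weighted by the priors over the 4 (root rot, underwatering) configurations:
  P(wilting) = 0.05*0.69*0.74 + 0.58*0.69*0.26 + 0.31*0.31*0.74 + 0.72*0.31*0.26
        = 0.025530 + 0.104052 + 0.071114 + 0.058032 = 0.258728
Configurations with underwatering contribute 0.162084, so
  P(underwatering | wilting) = 0.162084 / 0.258728 ≈ 0.626

With the extra evidence:
Numerator (weight on configurations with underwatering): 0.72×0.26 = 0.187200
Normalizer over all consistent configurations: 0.31×0.74 + 0.72×0.26 = 0.416600
P(underwatering | wilting, root rot) = 0.187200/0.416600 ≈ 0.449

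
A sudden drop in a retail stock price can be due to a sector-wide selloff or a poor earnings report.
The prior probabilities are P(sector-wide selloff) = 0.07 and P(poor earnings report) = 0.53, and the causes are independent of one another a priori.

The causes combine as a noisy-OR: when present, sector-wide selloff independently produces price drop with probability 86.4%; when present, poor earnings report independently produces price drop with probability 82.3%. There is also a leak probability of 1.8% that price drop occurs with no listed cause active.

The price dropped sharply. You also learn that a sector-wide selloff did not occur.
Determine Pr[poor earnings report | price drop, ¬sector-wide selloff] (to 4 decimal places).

Under noisy-OR, P(price drop | causes) = 1 − (1−0.018)·∏(1−qᵢ) over the active causes.
P(price drop | ¬sector-wide selloff) = 0.018·0.47 + 0.826186·0.53 = 0.008460 + 0.437879 = 0.446339
Of this, 0.437879 comes from 0.826186·0.53 (the poor earnings report=true cases).
So P(poor earnings report | price drop, ¬sector-wide selloff) = 0.437879/0.446339 ≈ 0.9810.

Pr[poor earnings report | price drop, ¬sector-wide selloff] ≈ 0.9810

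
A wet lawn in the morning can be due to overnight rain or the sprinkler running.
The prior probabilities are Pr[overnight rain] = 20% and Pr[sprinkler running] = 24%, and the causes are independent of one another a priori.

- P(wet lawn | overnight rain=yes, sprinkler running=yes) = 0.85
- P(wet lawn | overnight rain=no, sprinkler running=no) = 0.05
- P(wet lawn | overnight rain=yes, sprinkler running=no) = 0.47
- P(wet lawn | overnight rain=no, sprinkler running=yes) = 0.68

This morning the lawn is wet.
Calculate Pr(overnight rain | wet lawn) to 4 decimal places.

Pr(overnight rain | wet lawn) ≈ 0.4108

By total probability over the 4 (overnight rain, sprinkler running) configurations:
  P(wet lawn) = 0.05·0.8·0.76 + 0.68·0.8·0.24 + 0.47·0.2·0.76 + 0.85·0.2·0.24
        = 0.030400 + 0.130560 + 0.071440 + 0.040800 = 0.273200
Configurations with overnight rain contribute 0.112240, so
  P(overnight rain | wet lawn) = 0.112240 / 0.273200 ≈ 0.4108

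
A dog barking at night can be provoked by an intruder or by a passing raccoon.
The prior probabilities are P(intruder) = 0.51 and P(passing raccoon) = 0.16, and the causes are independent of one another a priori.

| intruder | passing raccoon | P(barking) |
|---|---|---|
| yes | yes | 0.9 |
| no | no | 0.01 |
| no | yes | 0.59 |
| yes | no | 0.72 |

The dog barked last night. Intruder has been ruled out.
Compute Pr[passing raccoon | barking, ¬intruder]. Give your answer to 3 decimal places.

Weight on passing raccoon=true, given the evidence: 0.59*0.16 = 0.094400
Denominator P(barking | ¬intruder): 0.01*0.84 + 0.59*0.16 = 0.102800
P(passing raccoon | barking, ¬intruder) = 0.094400/0.102800 ≈ 0.918

Pr[passing raccoon | barking, ¬intruder] ≈ 0.918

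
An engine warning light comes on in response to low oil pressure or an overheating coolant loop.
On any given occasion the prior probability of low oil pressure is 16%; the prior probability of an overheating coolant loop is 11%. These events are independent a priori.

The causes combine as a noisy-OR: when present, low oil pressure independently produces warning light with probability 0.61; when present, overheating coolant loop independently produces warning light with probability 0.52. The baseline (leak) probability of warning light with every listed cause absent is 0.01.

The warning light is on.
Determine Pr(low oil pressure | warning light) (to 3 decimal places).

Under noisy-OR, P(warning light | causes) = 1 − (1−0.01)·∏(1−qᵢ) over the active causes.
P(warning light) = 0.01×0.84×0.89 + 0.5248×0.84×0.11 + 0.6139×0.16×0.89 + 0.814672×0.16×0.11 = 0.007476 + 0.048492 + 0.087419 + 0.014338 = 0.157725
Of this, 0.101757 comes from 0.087419 + 0.014338 (the low oil pressure=true cases).
P(low oil pressure | warning light) = 0.101757 / 0.157725 ≈ 0.645

Pr(low oil pressure | warning light) ≈ 0.645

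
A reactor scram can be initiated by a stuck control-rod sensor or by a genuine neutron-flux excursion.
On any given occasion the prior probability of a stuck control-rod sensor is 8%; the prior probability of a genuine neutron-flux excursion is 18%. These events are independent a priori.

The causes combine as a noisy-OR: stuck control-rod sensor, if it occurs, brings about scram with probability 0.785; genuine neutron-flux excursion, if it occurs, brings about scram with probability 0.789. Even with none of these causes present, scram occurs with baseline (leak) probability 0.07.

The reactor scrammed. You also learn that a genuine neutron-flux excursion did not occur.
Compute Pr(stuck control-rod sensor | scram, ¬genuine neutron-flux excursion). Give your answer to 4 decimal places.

Under noisy-OR, P(scram | causes) = 1 − (1−0.07)·∏(1−qᵢ) over the active causes.
Numerator (weight on configurations with stuck control-rod sensor): 0.80005·0.08 = 0.064004
The normalizing constant is 0.07·0.92 + 0.80005·0.08 = 0.128404
P(stuck control-rod sensor | scram, ¬genuine neutron-flux excursion) = 0.064004/0.128404 ≈ 0.4985

Pr(stuck control-rod sensor | scram, ¬genuine neutron-flux excursion) ≈ 0.4985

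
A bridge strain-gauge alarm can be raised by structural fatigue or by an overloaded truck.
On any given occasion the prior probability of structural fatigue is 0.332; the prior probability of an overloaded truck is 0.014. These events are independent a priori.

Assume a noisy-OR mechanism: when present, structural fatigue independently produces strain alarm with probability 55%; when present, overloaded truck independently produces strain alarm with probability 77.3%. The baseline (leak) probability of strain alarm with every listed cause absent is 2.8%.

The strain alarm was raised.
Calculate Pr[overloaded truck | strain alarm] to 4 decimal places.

Under noisy-OR, P(strain alarm | causes) = 1 − (1−0.028)·∏(1−qᵢ) over the active causes.
For the numerator, keep only overloaded truck=true terms: 0.007289 + 0.004187 = 0.011476
The normalizing constant is 0.028·0.668·0.986 + 0.779356·0.668·0.014 + 0.5626·0.332·0.986 + 0.90071·0.332·0.014 = 0.214086
Posterior = 0.011476 / 0.214086 ≈ 0.0536

Pr[overloaded truck | strain alarm] ≈ 0.0536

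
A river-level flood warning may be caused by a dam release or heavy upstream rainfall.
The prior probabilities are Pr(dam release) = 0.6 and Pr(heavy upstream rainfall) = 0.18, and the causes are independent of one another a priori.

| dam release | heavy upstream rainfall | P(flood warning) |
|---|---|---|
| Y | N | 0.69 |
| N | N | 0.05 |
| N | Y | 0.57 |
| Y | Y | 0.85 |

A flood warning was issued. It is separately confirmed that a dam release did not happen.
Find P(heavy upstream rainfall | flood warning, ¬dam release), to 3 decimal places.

P(heavy upstream rainfall | flood warning, ¬dam release) ≈ 0.714

Numerator (weight on configurations with heavy upstream rainfall): 0.57·0.18 = 0.102600
Denominator P(flood warning | ¬dam release): 0.05·0.82 + 0.57·0.18 = 0.143600
Posterior = 0.102600 / 0.143600 ≈ 0.714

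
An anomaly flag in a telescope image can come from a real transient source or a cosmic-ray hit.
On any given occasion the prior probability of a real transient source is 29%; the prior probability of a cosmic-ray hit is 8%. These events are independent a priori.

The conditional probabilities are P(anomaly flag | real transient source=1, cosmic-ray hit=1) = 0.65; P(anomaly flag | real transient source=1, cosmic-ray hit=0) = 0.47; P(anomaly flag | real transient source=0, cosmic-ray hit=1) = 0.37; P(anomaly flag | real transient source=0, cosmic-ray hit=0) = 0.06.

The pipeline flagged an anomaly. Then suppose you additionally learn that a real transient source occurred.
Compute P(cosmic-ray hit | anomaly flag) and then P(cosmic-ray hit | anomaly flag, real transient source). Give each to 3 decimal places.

Weight on cosmic-ray hit=true, given the evidence: 0.021016 + 0.015080 = 0.036096
Denominator P(anomaly flag): 0.06·0.71·0.92 + 0.37·0.71·0.08 + 0.47·0.29·0.92 + 0.65·0.29·0.08 = 0.200684
P(cosmic-ray hit | anomaly flag) = 0.036096/0.200684 ≈ 0.180

Now condition on the additional information:
Sum P(anomaly flag|·) weighted by the priors over both values of cosmic-ray hit:
  P(anomaly flag | real transient source) = 0.47*0.92 + 0.65*0.08
        = 0.432400 + 0.052000 = 0.484400
The terms with cosmic-ray hit present sum to 0.052000, so
  P(cosmic-ray hit | anomaly flag, real transient source) = 0.052000 / 0.484400 ≈ 0.107
This is intercausal reasoning (explaining away): once real transient source accounts for the anomaly flag, cosmic-ray hit becomes less likely.

P(cosmic-ray hit | anomaly flag) ≈ 0.180; P(cosmic-ray hit | anomaly flag, real transient source) ≈ 0.107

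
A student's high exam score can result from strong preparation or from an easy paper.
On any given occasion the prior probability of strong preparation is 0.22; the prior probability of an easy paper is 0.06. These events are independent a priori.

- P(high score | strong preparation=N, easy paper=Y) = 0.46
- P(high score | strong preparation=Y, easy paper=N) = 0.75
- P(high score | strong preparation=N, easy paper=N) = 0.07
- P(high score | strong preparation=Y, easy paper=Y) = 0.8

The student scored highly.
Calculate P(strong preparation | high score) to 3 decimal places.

P(strong preparation | high score) ≈ 0.695

Numerator (weight on configurations with strong preparation): 0.155100 + 0.010560 = 0.165660
Denominator P(high score): 0.07×0.78×0.94 + 0.46×0.78×0.06 + 0.75×0.22×0.94 + 0.8×0.22×0.06 = 0.238512
Posterior = 0.165660 / 0.238512 ≈ 0.695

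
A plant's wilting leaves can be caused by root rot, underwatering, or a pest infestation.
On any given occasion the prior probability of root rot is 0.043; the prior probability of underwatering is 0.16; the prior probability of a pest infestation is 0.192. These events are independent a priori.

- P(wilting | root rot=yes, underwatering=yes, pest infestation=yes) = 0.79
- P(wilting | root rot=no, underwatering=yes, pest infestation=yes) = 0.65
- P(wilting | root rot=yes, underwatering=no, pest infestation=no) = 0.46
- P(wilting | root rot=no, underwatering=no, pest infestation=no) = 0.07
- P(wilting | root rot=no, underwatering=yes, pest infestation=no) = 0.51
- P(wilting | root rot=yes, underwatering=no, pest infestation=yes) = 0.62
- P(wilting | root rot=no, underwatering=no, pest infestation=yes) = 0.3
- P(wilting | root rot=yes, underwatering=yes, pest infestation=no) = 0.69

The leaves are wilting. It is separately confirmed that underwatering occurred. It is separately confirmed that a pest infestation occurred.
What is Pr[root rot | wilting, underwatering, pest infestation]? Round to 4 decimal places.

By total probability over both values of root rot:
  P(wilting | underwatering, pest infestation) = 0.65*0.957 + 0.79*0.043
        = 0.622050 + 0.033970 = 0.656020
The terms with root rot present sum to 0.033970, so
  P(root rot | wilting, underwatering, pest infestation) = 0.033970 / 0.656020 ≈ 0.0518

Pr[root rot | wilting, underwatering, pest infestation] ≈ 0.0518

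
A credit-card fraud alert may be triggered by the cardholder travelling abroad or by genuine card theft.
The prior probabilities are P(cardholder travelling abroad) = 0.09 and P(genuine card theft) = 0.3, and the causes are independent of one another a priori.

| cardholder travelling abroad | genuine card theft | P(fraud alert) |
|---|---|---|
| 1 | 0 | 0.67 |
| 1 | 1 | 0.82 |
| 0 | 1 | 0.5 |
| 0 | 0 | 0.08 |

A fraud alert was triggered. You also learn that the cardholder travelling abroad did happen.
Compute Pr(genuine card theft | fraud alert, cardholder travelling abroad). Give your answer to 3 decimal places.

P(fraud alert | cardholder travelling abroad) = 0.67×0.7 + 0.82×0.3 = 0.469000 + 0.246000 = 0.715000
Restricting to configurations with genuine card theft present: 0.82×0.3 = 0.246000.
Hence the posterior is 0.246000/0.715000 ≈ 0.344.

Pr(genuine card theft | fraud alert, cardholder travelling abroad) ≈ 0.344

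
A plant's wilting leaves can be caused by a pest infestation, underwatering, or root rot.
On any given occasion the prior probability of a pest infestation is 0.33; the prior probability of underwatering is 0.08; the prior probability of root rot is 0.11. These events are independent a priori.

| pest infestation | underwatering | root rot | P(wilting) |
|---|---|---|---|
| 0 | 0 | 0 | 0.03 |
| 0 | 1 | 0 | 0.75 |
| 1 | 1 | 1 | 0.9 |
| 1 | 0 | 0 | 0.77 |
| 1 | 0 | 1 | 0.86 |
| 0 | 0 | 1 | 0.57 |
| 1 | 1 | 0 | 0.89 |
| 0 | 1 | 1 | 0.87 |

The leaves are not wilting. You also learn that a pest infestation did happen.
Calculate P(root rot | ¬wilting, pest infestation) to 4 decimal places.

P(root rot | ¬wilting, pest infestation) ≈ 0.0712

By total probability over the 4 (underwatering, root rot) configurations:
  P(¬wilting | pest infestation) = 0.23*0.92*0.89 + 0.14*0.92*0.11 + 0.11*0.08*0.89 + 0.1*0.08*0.11
        = 0.188324 + 0.014168 + 0.007832 + 0.000880 = 0.211204
Configurations with root rot contribute 0.015048, so
  P(root rot | ¬wilting, pest infestation) = 0.015048 / 0.211204 ≈ 0.0712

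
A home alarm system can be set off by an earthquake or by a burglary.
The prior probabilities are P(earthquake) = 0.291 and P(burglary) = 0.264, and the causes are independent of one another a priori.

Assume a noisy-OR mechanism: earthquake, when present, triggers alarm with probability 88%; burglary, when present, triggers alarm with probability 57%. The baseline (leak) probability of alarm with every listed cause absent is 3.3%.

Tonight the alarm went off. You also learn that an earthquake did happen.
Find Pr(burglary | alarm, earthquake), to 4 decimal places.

Pr(burglary | alarm, earthquake) ≈ 0.2783

Under noisy-OR, P(alarm | causes) = 1 − (1−0.033)·∏(1−qᵢ) over the active causes.
P(alarm | earthquake) = 0.88396·0.736 + 0.950103·0.264 = 0.650595 + 0.250827 = 0.901422
Of this, 0.250827 comes from 0.950103·0.264 (the burglary=true cases).
Hence the posterior is 0.250827/0.901422 ≈ 0.2783.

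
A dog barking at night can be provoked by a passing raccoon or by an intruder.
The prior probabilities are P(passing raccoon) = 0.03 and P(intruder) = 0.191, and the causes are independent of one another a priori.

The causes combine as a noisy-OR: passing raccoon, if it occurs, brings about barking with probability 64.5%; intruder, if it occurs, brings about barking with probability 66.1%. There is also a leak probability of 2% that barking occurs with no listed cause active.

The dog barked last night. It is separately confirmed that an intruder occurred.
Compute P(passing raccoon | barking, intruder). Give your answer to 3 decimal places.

Under noisy-OR, P(barking | causes) = 1 − (1−0.02)·∏(1−qᵢ) over the active causes.
Numerator (weight on configurations with passing raccoon): 0.882062×0.03 = 0.026462
The normalizing constant is 0.66778×0.97 + 0.882062×0.03 = 0.674209
P(passing raccoon | barking, intruder) = 0.026462/0.674209 ≈ 0.039

P(passing raccoon | barking, intruder) ≈ 0.039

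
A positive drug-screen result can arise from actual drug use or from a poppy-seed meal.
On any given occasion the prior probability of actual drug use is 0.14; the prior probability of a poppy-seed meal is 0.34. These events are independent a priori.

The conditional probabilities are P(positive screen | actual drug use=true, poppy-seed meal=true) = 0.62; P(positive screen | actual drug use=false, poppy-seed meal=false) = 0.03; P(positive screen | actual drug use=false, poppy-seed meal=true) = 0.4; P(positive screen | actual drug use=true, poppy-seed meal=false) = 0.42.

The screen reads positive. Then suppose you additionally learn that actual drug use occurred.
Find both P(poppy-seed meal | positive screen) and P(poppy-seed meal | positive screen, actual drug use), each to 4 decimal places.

P(positive screen) = 0.03*0.86*0.66 + 0.4*0.86*0.34 + 0.42*0.14*0.66 + 0.62*0.14*0.34 = 0.017028 + 0.116960 + 0.038808 + 0.029512 = 0.202308
Restricting to configurations with poppy-seed meal present: 0.116960 + 0.029512 = 0.146472.
Hence the posterior is 0.146472/0.202308 ≈ 0.7240.

Now also conditioning on actual drug use=true:
By total probability over both values of poppy-seed meal:
  P(positive screen | actual drug use) = 0.42*0.66 + 0.62*0.34
        = 0.277200 + 0.210800 = 0.488000
The terms with poppy-seed meal present sum to 0.210800, so
  P(poppy-seed meal | positive screen, actual drug use) = 0.210800 / 0.488000 ≈ 0.4320
— actual drug use explains away the evidence for poppy-seed meal.

P(poppy-seed meal | positive screen) ≈ 0.7240; P(poppy-seed meal | positive screen, actual drug use) ≈ 0.4320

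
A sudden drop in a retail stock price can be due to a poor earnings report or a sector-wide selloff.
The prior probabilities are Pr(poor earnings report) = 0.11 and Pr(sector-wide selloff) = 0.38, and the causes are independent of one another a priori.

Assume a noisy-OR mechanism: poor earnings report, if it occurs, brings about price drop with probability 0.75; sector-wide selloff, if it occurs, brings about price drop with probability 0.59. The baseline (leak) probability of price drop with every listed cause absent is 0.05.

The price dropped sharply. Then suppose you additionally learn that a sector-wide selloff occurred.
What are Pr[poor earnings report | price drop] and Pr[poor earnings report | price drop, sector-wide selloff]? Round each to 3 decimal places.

Pr[poor earnings report | price drop] ≈ 0.277; Pr[poor earnings report | price drop, sector-wide selloff] ≈ 0.155

Under noisy-OR, P(price drop | causes) = 1 − (1−0.05)·∏(1−qᵢ) over the active causes.
P(price drop) = 0.05×0.89×0.62 + 0.6105×0.89×0.38 + 0.7625×0.11×0.62 + 0.902625×0.11×0.38 = 0.027590 + 0.206471 + 0.052002 + 0.037730 = 0.323793
Of this, 0.089732 comes from 0.052002 + 0.037730 (the poor earnings report=true cases).
P(poor earnings report | price drop) = 0.089732 / 0.323793 ≈ 0.277

With the extra evidence:
P(price drop | sector-wide selloff) = 0.6105×0.89 + 0.902625×0.11 = 0.543345 + 0.099289 = 0.642634
Of this, 0.099289 comes from 0.902625×0.11 (the poor earnings report=true cases).
Hence the posterior is 0.099289/0.642634 ≈ 0.155.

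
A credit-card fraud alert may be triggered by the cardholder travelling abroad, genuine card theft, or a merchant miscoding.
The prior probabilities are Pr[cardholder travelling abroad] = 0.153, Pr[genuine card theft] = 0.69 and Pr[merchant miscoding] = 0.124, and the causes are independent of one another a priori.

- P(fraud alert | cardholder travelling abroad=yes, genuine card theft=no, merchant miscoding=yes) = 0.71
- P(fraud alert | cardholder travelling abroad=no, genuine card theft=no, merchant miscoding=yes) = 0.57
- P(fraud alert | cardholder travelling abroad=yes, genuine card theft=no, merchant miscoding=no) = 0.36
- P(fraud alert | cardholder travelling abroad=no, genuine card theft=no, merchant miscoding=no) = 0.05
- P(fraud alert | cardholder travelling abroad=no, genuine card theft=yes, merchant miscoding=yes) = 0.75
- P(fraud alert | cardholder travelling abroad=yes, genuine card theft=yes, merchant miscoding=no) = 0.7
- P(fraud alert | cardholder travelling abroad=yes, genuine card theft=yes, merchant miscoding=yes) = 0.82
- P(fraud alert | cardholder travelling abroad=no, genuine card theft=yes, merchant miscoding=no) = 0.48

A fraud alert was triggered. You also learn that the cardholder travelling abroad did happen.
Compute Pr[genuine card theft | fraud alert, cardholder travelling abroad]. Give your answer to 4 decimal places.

Pr[genuine card theft | fraud alert, cardholder travelling abroad] ≈ 0.7978

Numerator (weight on configurations with genuine card theft): 0.423108 + 0.070159 = 0.493267
Denominator P(fraud alert | cardholder travelling abroad): 0.36*0.31*0.876 + 0.71*0.31*0.124 + 0.7*0.69*0.876 + 0.82*0.69*0.124 = 0.618321
P(genuine card theft | fraud alert, cardholder travelling abroad) = 0.493267/0.618321 ≈ 0.7978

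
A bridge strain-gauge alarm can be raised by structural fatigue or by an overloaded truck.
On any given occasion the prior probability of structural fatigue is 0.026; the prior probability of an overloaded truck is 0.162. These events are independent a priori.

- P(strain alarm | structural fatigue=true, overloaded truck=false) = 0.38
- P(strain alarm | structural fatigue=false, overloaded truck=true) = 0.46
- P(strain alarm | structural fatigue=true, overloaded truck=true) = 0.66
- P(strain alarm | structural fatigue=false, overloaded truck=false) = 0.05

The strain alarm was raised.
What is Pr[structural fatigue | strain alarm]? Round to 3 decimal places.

Enumerate the 4 (structural fatigue, overloaded truck) configurations and weight by the priors:
  P(strain alarm) = 0.05·0.974·0.838 + 0.46·0.974·0.162 + 0.38·0.026·0.838 + 0.66·0.026·0.162
        = 0.040811 + 0.072582 + 0.008279 + 0.002780 = 0.124452
The terms with structural fatigue present sum to 0.011059, so
  P(structural fatigue | strain alarm) = 0.011059 / 0.124452 ≈ 0.089

Pr[structural fatigue | strain alarm] ≈ 0.089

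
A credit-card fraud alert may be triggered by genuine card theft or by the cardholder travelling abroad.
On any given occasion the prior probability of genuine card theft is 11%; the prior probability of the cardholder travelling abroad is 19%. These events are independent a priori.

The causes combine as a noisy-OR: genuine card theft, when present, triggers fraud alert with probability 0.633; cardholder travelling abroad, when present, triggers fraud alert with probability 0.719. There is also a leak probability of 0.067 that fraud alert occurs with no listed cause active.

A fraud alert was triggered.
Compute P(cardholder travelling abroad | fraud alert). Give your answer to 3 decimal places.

P(cardholder travelling abroad | fraud alert) ≈ 0.573

Under noisy-OR, P(fraud alert | causes) = 1 − (1−0.067)·∏(1−qᵢ) over the active causes.
P(fraud alert) = 0.067·0.89·0.81 + 0.737827·0.89·0.19 + 0.657589·0.11·0.81 + 0.903783·0.11·0.19 = 0.048300 + 0.124767 + 0.058591 + 0.018889 = 0.250547
Of this, 0.143656 comes from 0.124767 + 0.018889 (the cardholder travelling abroad=true cases).
So P(cardholder travelling abroad | fraud alert) = 0.143656/0.250547 ≈ 0.573.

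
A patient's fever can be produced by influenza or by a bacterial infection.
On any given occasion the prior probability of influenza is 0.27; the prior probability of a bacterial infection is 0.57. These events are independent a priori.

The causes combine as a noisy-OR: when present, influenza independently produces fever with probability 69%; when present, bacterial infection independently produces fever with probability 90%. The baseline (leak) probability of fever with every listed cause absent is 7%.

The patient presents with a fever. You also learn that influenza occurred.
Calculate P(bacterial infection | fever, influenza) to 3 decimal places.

Under noisy-OR, P(fever | causes) = 1 − (1−0.07)·∏(1−qᵢ) over the active causes.
Weight on bacterial infection=true, given the evidence: 0.97117*0.57 = 0.553567
Denominator P(fever | influenza): 0.7117*0.43 + 0.97117*0.57 = 0.859598
P(bacterial infection | fever, influenza) = 0.553567/0.859598 ≈ 0.644

P(bacterial infection | fever, influenza) ≈ 0.644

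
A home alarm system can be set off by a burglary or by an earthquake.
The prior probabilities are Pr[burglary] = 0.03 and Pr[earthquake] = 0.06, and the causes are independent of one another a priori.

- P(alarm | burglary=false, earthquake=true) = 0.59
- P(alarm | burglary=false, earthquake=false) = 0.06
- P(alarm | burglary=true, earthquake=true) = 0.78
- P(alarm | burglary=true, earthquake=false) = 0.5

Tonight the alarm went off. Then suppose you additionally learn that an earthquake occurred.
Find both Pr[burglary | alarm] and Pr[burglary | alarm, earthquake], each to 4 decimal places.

For the numerator, keep only burglary=true terms: 0.014100 + 0.001404 = 0.015504
Normalizer over all consistent configurations: 0.06*0.97*0.94 + 0.59*0.97*0.06 + 0.5*0.03*0.94 + 0.78*0.03*0.06 = 0.104550
Posterior = 0.015504 / 0.104550 ≈ 0.1483

Now also conditioning on earthquake=true:
P(alarm | earthquake) = 0.59*0.97 + 0.78*0.03 = 0.572300 + 0.023400 = 0.595700
Of this, 0.023400 comes from 0.78*0.03 (the burglary=true cases).
P(burglary | alarm, earthquake) = 0.023400 / 0.595700 ≈ 0.0393

Pr[burglary | alarm] ≈ 0.1483; Pr[burglary | alarm, earthquake] ≈ 0.0393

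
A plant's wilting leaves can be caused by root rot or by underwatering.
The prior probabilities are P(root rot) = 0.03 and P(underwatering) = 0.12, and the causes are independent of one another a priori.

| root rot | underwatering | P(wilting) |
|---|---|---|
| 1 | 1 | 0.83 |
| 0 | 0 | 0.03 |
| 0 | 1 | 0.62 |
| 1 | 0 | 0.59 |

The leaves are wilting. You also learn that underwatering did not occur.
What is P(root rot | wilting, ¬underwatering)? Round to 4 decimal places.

P(root rot | wilting, ¬underwatering) ≈ 0.3782

P(wilting | ¬underwatering) = 0.03·0.97 + 0.59·0.03 = 0.029100 + 0.017700 = 0.046800
Restricting to configurations with root rot present: 0.59·0.03 = 0.017700.
So P(root rot | wilting, ¬underwatering) = 0.017700/0.046800 ≈ 0.3782.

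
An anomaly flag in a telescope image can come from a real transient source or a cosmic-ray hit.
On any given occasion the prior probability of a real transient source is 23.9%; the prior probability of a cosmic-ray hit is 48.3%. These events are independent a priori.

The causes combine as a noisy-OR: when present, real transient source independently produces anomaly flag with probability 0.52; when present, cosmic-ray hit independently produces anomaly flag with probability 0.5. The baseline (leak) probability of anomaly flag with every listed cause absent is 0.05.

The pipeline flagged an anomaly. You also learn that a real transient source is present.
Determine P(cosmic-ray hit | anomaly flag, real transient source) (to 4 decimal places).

Under noisy-OR, P(anomaly flag | causes) = 1 − (1−0.05)·∏(1−qᵢ) over the active causes.
Weight on cosmic-ray hit=true, given the evidence: 0.772×0.483 = 0.372876
Denominator P(anomaly flag | real transient source): 0.544×0.517 + 0.772×0.483 = 0.654124
P(cosmic-ray hit | anomaly flag, real transient source) = 0.372876/0.654124 ≈ 0.5700

P(cosmic-ray hit | anomaly flag, real transient source) ≈ 0.5700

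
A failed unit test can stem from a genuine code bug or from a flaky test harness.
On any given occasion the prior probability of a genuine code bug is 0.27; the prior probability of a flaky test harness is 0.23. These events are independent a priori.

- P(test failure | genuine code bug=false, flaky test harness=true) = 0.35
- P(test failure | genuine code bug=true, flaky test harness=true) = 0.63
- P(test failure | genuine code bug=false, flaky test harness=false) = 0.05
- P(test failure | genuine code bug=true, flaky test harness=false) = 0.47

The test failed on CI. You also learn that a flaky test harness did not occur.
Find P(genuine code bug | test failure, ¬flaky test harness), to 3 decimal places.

P(genuine code bug | test failure, ¬flaky test harness) ≈ 0.777

P(test failure | ¬flaky test harness) = 0.05*0.73 + 0.47*0.27 = 0.036500 + 0.126900 = 0.163400
Of this, 0.126900 comes from 0.47*0.27 (the genuine code bug=true cases).
P(genuine code bug | test failure, ¬flaky test harness) = 0.126900 / 0.163400 ≈ 0.777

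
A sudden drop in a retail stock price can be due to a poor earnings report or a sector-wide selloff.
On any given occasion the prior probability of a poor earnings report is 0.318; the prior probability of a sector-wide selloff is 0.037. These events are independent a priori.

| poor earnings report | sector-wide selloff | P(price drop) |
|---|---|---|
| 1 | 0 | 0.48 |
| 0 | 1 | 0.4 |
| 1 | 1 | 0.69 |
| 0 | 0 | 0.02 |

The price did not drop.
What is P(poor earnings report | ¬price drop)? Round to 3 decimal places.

P(poor earnings report | ¬price drop) ≈ 0.198

P(¬price drop) = 0.98·0.682·0.963 + 0.6·0.682·0.037 + 0.52·0.318·0.963 + 0.31·0.318·0.037 = 0.643631 + 0.015140 + 0.159242 + 0.003647 = 0.821660
Restricting to configurations with poor earnings report present: 0.159242 + 0.003647 = 0.162889.
So P(poor earnings report | ¬price drop) = 0.162889/0.821660 ≈ 0.198.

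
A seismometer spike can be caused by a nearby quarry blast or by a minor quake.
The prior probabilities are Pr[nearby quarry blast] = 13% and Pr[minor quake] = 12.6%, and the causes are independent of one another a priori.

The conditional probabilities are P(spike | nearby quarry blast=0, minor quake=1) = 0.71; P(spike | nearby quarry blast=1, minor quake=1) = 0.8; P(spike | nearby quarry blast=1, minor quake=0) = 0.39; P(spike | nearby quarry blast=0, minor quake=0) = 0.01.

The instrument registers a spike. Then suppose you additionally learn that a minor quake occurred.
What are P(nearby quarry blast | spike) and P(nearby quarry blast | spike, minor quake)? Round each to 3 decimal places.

Enumerate the 4 (nearby quarry blast, minor quake) configurations and weight by the priors:
  P(spike) = 0.01·0.87·0.874 + 0.71·0.87·0.126 + 0.39·0.13·0.874 + 0.8·0.13·0.126
        = 0.007604 + 0.077830 + 0.044312 + 0.013104 = 0.142850
Configurations with nearby quarry blast contribute 0.057416, so
  P(nearby quarry blast | spike) = 0.057416 / 0.142850 ≈ 0.402

Now also conditioning on minor quake=true:
Enumerate both values of nearby quarry blast and weight by the priors:
  P(spike | minor quake) = 0.71*0.87 + 0.8*0.13
        = 0.617700 + 0.104000 = 0.721700
Configurations with nearby quarry blast contribute 0.104000, so
  P(nearby quarry blast | spike, minor quake) = 0.104000 / 0.721700 ≈ 0.144
The drop from 0.402 to 0.144 is the explaining-away (discounting) effect.

P(nearby quarry blast | spike) ≈ 0.402; P(nearby quarry blast | spike, minor quake) ≈ 0.144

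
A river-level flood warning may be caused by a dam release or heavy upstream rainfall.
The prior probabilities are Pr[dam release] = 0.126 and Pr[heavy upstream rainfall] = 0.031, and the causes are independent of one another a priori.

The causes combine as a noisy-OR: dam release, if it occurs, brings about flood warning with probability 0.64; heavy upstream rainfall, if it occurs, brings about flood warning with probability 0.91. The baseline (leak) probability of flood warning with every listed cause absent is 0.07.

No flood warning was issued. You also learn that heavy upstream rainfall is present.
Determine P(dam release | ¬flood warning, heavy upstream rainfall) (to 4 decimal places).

P(dam release | ¬flood warning, heavy upstream rainfall) ≈ 0.0493

Under noisy-OR, P(flood warning | causes) = 1 − (1−0.07)·∏(1−qᵢ) over the active causes.
Weight on dam release=true, given the evidence: 0.030132×0.126 = 0.003797
Normalizer over all consistent configurations: 0.0837×0.874 + 0.030132×0.126 = 0.076951
P(dam release | ¬flood warning, heavy upstream rainfall) = 0.003797/0.076951 ≈ 0.0493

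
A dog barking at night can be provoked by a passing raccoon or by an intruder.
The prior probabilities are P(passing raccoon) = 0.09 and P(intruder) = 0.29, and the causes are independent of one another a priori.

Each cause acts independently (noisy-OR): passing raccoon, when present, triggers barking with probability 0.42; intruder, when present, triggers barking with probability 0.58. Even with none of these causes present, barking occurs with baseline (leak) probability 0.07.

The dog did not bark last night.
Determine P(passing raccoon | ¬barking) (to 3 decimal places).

Under noisy-OR, P(barking | causes) = 1 − (1−0.07)·∏(1−qᵢ) over the active causes.
Sum P(¬barking|·) weighted by the priors over the 4 (passing raccoon, intruder) configurations:
  P(¬barking) = 0.93×0.91×0.71 + 0.3906×0.91×0.29 + 0.5394×0.09×0.71 + 0.226548×0.09×0.29
        = 0.600873 + 0.103079 + 0.034468 + 0.005913 = 0.744333
Keeping only the passing raccoon-present terms gives 0.040381, so
  P(passing raccoon | ¬barking) = 0.040381 / 0.744333 ≈ 0.054

P(passing raccoon | ¬barking) ≈ 0.054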